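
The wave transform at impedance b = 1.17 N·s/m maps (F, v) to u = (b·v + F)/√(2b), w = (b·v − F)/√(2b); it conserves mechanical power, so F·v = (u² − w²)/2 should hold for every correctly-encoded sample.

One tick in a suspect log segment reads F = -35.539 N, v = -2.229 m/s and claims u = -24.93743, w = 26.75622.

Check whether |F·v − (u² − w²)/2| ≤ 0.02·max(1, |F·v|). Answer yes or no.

no

F·v = (-35.539)×(-2.229) = 79.2164 W.
(u² − w²)/2 = (621.8754 − 715.8953)/2 = -47.0099 W.
|Δ| = 126.2264;  2% of max(1, |F·v|) = 1.5843.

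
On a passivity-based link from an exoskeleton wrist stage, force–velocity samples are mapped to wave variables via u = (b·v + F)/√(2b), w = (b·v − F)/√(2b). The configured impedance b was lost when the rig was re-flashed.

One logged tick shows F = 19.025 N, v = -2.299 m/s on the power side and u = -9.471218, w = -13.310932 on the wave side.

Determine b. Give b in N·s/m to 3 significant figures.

b = 49.1 N·s/m

u + w = -22.782150;  u + w = √(2b)·v, so √(2b) = -22.782150/(-2.299) = 9.909591.
b = (√(2b))²/2 = 98.199996/2 = 49.099998.
(Check via u − w = 2F/√(2b): u − w = 3.839714, 2F/√(2b) = 3.839714.)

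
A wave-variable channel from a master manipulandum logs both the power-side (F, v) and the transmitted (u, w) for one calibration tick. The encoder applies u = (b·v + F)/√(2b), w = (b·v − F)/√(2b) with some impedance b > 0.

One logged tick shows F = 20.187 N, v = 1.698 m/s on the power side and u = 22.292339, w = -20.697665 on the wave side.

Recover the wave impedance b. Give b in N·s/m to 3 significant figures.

u + w = 1.594674;  u + w = √(2b)·v, so √(2b) = 1.594674/1.698 = 0.939148.
b = (√(2b))²/2 = 0.882000/2 = 0.441000.
(Check via u − w = 2F/√(2b): u − w = 42.990004, 2F/√(2b) = 42.990010.)

b = 0.441 N·s/m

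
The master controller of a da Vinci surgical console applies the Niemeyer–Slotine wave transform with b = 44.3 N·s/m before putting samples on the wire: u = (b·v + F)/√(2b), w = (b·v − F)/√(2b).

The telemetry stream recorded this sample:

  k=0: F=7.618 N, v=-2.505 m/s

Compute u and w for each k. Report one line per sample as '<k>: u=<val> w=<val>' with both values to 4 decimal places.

k=0: b·v=44.3×(-2.505)=-110.9715; √(2b)=9.4128; u=(-110.9715+7.618)/9.4128=-10.9802, w=(-110.9715−7.618)/9.4128=-12.5988

0: u=-10.9802 w=-12.5988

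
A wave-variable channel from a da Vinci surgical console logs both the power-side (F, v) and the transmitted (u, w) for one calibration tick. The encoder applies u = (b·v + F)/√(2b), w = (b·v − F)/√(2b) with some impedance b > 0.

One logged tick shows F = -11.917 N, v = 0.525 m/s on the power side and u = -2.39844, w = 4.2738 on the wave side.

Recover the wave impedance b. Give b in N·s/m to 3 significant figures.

u + w = 1.87536;  u + w = √(2b)·v, so √(2b) = 1.87536/0.525 = 3.57211.
b = (√(2b))²/2 = 12.76000/2 = 6.38000.
(Check via u − w = 2F/√(2b): u − w = -6.67224, 2F/√(2b) = -6.67224.)

b = 6.38 N·s/m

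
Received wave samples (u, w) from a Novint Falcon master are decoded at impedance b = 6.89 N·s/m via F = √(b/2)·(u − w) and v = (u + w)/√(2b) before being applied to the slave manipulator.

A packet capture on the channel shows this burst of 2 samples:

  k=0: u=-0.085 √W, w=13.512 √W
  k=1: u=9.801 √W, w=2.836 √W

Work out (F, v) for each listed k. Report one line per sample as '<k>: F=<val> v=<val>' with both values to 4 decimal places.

k=0: u−w=-13.5970, u+w=13.4270; √(b/2)=1.8561, √(2b)=3.7121; F=1.8561×(-13.597)=-25.2370, v=13.4270/3.7121=3.6170
k=1: u−w=6.9650, u+w=12.6370; √(b/2)=1.8561, √(2b)=3.7121; F=1.8561×6.965=12.9275, v=12.6370/3.7121=3.4042

0: F=-25.2370 v=3.6170
1: F=12.9275 v=3.4042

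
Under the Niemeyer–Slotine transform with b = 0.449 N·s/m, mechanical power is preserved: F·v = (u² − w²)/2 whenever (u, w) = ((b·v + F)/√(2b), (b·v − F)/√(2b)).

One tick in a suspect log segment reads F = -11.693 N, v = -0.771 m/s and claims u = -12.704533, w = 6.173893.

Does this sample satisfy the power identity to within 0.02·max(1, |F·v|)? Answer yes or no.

no

F·v = (-11.693)×(-0.771) = 9.015303 W.
(u² − w²)/2 = (161.405159 − 38.116955)/2 = 61.644102 W.
|Δ| = 52.628799;  2% of max(1, |F·v|) = 0.180306.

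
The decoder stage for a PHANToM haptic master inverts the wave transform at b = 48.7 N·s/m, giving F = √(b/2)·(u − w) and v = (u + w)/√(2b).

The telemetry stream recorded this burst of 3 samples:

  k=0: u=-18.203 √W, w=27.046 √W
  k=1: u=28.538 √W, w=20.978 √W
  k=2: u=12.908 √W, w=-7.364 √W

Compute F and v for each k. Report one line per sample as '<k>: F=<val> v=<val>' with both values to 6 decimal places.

k=0: u−w=-45.249000, u+w=8.843000; √(b/2)=4.934572, √(2b)=9.869144; F=4.934572×(-45.249)=-223.284445, v=8.843000/9.869144=0.896025
k=1: u−w=7.560000, u+w=49.516000; √(b/2)=4.934572, √(2b)=9.869144; F=4.934572×7.56=37.305364, v=49.516000/9.869144=5.017254
k=2: u−w=20.272000, u+w=5.544000; √(b/2)=4.934572, √(2b)=9.869144; F=4.934572×20.272=100.033642, v=5.544000/9.869144=0.561751

0: F=-223.284445 v=0.896025
1: F=37.305364 v=5.017254
2: F=100.033642 v=0.561751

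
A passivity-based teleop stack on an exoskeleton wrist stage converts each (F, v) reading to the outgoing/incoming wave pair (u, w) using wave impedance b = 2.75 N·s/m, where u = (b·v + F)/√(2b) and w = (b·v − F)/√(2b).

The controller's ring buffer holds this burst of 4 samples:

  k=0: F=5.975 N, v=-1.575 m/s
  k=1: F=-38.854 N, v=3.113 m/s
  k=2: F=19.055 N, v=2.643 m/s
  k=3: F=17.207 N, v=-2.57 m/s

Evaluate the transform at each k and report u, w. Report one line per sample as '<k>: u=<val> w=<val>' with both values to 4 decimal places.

0: u=0.7009 w=-4.3946
1: u=-12.9171 w=20.2177
2: u=11.2243 w=-5.0259
3: u=4.3235 w=-10.3507

k=0: b·v=2.75×(-1.575)=-4.3312; √(2b)=2.3452; u=(-4.3312+5.975)/2.3452=0.7009, w=(-4.3312−5.975)/2.3452=-4.3946
k=1: b·v=2.75×3.113=8.5608; √(2b)=2.3452; u=(8.5608+(-38.854))/2.3452=-12.9171, w=(8.5608−(-38.854))/2.3452=20.2177
k=2: b·v=2.75×2.643=7.2682; √(2b)=2.3452; u=(7.2682+19.055)/2.3452=11.2243, w=(7.2682−19.055)/2.3452=-5.0259
k=3: b·v=2.75×(-2.57)=-7.0675; √(2b)=2.3452; u=(-7.0675+17.207)/2.3452=4.3235, w=(-7.0675−17.207)/2.3452=-10.3507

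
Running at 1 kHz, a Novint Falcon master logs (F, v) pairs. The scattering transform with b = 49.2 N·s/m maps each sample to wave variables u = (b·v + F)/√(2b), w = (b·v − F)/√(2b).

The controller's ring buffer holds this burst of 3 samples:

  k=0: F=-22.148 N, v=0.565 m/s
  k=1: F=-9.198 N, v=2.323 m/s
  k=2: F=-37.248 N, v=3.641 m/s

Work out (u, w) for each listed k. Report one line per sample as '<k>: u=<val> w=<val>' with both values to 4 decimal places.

0: u=0.5696 w=5.0350
1: u=10.5945 w=12.4490
2: u=14.3038 w=21.8137

k=0: b·v=49.2×0.565=27.7980; √(2b)=9.9197; u=(27.7980+(-22.148))/9.9197=0.5696, w=(27.7980−(-22.148))/9.9197=5.0350
k=1: b·v=49.2×2.323=114.2916; √(2b)=9.9197; u=(114.2916+(-9.198))/9.9197=10.5945, w=(114.2916−(-9.198))/9.9197=12.4490
k=2: b·v=49.2×3.641=179.1372; √(2b)=9.9197; u=(179.1372+(-37.248))/9.9197=14.3038, w=(179.1372−(-37.248))/9.9197=21.8137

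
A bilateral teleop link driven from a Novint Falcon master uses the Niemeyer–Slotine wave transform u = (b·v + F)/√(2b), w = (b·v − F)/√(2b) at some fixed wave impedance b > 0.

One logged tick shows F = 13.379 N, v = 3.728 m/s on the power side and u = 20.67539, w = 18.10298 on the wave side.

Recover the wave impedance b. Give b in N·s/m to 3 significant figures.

b = 54.1 N·s/m

u + w = 38.77837;  u + w = √(2b)·v, so √(2b) = 38.77837/3.728 = 10.40192.
b = (√(2b))²/2 = 108.20001/2 = 54.10000.
(Check via u − w = 2F/√(2b): u − w = 2.57241, 2F/√(2b) = 2.57241.)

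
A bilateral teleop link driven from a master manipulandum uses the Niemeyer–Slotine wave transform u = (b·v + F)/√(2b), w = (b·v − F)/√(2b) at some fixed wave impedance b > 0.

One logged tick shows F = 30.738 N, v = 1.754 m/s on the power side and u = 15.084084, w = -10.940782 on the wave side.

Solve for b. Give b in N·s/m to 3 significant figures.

b = 2.79 N·s/m

u + w = 4.143302;  u + w = √(2b)·v, so √(2b) = 4.143302/1.754 = 2.362202.
b = (√(2b))²/2 = 5.579997/2 = 2.789999.
(Check via u − w = 2F/√(2b): u − w = 26.024866, 2F/√(2b) = 26.024872.)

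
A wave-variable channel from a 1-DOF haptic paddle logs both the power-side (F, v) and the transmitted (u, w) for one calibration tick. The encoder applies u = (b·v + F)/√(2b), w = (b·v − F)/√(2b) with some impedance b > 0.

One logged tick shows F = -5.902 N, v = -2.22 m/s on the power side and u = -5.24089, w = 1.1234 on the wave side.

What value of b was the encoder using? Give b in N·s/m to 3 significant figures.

b = 1.72 N·s/m

u + w = -4.11749;  u + w = √(2b)·v, so √(2b) = -4.11749/(-2.22) = 1.85473.
b = (√(2b))²/2 = 3.44001/2 = 1.72000.
(Check via u − w = 2F/√(2b): u − w = -6.36429, 2F/√(2b) = -6.36429.)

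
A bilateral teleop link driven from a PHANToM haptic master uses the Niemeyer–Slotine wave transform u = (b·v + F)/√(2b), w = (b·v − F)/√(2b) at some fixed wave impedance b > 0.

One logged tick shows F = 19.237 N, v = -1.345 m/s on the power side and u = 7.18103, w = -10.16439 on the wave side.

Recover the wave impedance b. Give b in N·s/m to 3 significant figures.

u + w = -2.9834;  u + w = √(2b)·v, so √(2b) = -2.9834/(-1.345) = 2.2181.
b = (√(2b))²/2 = 4.9200/2 = 2.4600.
(Check via u − w = 2F/√(2b): u − w = 17.3454, 2F/√(2b) = 17.3454.)

b = 2.46 N·s/m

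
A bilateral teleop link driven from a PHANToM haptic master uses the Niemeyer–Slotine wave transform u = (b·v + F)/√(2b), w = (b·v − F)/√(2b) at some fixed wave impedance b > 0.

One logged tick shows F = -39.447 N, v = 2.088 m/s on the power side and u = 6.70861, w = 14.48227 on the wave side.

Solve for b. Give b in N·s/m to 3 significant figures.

u + w = 21.19088;  u + w = √(2b)·v, so √(2b) = 21.19088/2.088 = 10.14889.
b = (√(2b))²/2 = 102.99995/2 = 51.49997.
(Check via u − w = 2F/√(2b): u − w = -7.77366, 2F/√(2b) = -7.77366.)

b = 51.5 N·s/m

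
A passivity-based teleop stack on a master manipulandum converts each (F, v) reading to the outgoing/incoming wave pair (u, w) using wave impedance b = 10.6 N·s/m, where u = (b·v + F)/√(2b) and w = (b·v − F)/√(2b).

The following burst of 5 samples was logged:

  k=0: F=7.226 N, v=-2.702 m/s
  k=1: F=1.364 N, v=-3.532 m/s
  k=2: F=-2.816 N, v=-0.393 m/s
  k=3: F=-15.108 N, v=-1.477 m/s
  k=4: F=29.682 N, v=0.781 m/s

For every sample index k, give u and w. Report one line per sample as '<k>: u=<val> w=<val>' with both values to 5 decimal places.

k=0: b·v=10.6×(-2.702)=-28.64120; √(2b)=4.60435; u=(-28.64120+7.226)/4.60435=-4.65108, w=(-28.64120−7.226)/4.60435=-7.78986
k=1: b·v=10.6×(-3.532)=-37.43920; √(2b)=4.60435; u=(-37.43920+1.364)/4.60435=-7.83503, w=(-37.43920−1.364)/4.60435=-8.42752
k=2: b·v=10.6×(-0.393)=-4.16580; √(2b)=4.60435; u=(-4.16580+(-2.816))/4.60435=-1.51635, w=(-4.16580−(-2.816))/4.60435=-0.29316
k=3: b·v=10.6×(-1.477)=-15.65620; √(2b)=4.60435; u=(-15.65620+(-15.108))/4.60435=-6.68156, w=(-15.65620−(-15.108))/4.60435=-0.11906
k=4: b·v=10.6×0.781=8.27860; √(2b)=4.60435; u=(8.27860+29.682)/4.60435=8.24452, w=(8.27860−29.682)/4.60435=-4.64852

0: u=-4.65108 w=-7.78986
1: u=-7.83503 w=-8.42752
2: u=-1.51635 w=-0.29316
3: u=-6.68156 w=-0.11906
4: u=8.24452 w=-4.64852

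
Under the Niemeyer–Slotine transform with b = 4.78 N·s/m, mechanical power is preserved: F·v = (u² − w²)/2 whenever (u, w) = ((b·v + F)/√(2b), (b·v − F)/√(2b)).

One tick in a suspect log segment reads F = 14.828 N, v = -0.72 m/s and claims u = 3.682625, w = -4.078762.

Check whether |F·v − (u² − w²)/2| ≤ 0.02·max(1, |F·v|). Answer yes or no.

F·v = 14.828×(-0.72) = -10.676160 W.
(u² − w²)/2 = (13.561727 − 16.636299)/2 = -1.537286 W.
|Δ| = 9.138874;  2% of max(1, |F·v|) = 0.213523.

no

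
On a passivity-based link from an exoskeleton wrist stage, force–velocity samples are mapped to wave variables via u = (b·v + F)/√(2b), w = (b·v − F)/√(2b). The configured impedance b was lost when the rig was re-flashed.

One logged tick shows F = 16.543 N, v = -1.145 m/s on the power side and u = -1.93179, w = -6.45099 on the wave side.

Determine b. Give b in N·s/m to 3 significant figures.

u + w = -8.3828;  u + w = √(2b)·v, so √(2b) = -8.3828/(-1.145) = 7.3212.
b = (√(2b))²/2 = 53.6000/2 = 26.8000.
(Check via u − w = 2F/√(2b): u − w = 4.5192, 2F/√(2b) = 4.5192.)

b = 26.8 N·s/m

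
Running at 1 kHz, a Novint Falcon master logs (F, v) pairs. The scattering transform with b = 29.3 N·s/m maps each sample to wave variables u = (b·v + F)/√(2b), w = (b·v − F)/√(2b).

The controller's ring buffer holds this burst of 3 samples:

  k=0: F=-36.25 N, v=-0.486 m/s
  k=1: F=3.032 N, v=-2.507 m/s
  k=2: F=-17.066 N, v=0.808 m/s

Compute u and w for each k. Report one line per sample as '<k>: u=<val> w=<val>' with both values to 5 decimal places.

0: u=-6.59561 w=2.87525
1: u=-9.19954 w=-9.99170
2: u=0.86327 w=5.32202

k=0: b·v=29.3×(-0.486)=-14.23980; √(2b)=7.65506; u=(-14.23980+(-36.25))/7.65506=-6.59561, w=(-14.23980−(-36.25))/7.65506=2.87525
k=1: b·v=29.3×(-2.507)=-73.45510; √(2b)=7.65506; u=(-73.45510+3.032)/7.65506=-9.19954, w=(-73.45510−3.032)/7.65506=-9.99170
k=2: b·v=29.3×0.808=23.67440; √(2b)=7.65506; u=(23.67440+(-17.066))/7.65506=0.86327, w=(23.67440−(-17.066))/7.65506=5.32202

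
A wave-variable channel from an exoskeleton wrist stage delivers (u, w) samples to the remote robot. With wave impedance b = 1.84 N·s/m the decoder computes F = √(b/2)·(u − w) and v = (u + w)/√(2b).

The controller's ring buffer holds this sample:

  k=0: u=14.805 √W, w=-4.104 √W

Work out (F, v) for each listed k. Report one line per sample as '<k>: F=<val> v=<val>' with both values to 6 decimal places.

0: F=18.136876 v=5.578282

k=0: u−w=18.909000, u+w=10.701000; √(b/2)=0.959166, √(2b)=1.918333; F=0.959166×18.909=18.136876, v=10.701000/1.918333=5.578282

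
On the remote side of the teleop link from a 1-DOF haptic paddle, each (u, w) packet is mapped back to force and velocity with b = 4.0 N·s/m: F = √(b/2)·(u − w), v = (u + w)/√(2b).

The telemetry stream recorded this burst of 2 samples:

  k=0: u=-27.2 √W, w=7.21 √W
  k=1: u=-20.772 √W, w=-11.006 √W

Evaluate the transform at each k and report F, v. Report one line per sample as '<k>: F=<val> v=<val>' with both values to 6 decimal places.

k=0: u−w=-34.410000, u+w=-19.990000; √(b/2)=1.414214, √(2b)=2.828427; F=1.414214×(-34.41)=-48.663089, v=-19.990000/2.828427=-7.067532
k=1: u−w=-9.766000, u+w=-31.778000; √(b/2)=1.414214, √(2b)=2.828427; F=1.414214×(-9.766)=-13.811210, v=-31.778000/2.828427=-11.235220

0: F=-48.663089 v=-7.067532
1: F=-13.811210 v=-11.235220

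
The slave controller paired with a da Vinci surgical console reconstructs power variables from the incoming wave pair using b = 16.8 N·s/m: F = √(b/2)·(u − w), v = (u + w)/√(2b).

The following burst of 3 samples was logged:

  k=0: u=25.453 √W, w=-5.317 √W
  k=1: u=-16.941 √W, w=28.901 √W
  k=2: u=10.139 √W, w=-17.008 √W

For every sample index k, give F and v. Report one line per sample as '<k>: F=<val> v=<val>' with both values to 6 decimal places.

k=0: u−w=30.770000, u+w=20.136000; √(b/2)=2.898275, √(2b)=5.796551; F=2.898275×30.77=89.179932, v=20.136000/5.796551=3.473790
k=1: u−w=-45.842000, u+w=11.960000; √(b/2)=2.898275, √(2b)=5.796551; F=2.898275×(-45.842)=-132.862739, v=11.960000/5.796551=2.063296
k=2: u−w=27.147000, u+w=-6.869000; √(b/2)=2.898275, √(2b)=5.796551; F=2.898275×27.147=78.679481, v=-6.869000/5.796551=-1.185015

0: F=89.179932 v=3.473790
1: F=-132.862739 v=2.063296
2: F=78.679481 v=-1.185015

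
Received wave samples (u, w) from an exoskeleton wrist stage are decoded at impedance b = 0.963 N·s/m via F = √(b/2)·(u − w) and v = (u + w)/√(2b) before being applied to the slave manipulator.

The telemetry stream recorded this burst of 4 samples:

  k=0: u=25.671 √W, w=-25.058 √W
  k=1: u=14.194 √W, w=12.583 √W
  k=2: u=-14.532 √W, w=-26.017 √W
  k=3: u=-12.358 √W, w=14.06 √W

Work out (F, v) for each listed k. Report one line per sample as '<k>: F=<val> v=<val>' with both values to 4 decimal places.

0: F=35.2010 v=0.4417
1: F=1.1179 v=19.2945
2: F=7.9695 v=-29.2181
3: F=-18.3315 v=1.2264

k=0: u−w=50.7290, u+w=0.6130; √(b/2)=0.6939, √(2b)=1.3878; F=0.6939×50.729=35.2010, v=0.6130/1.3878=0.4417
k=1: u−w=1.6110, u+w=26.7770; √(b/2)=0.6939, √(2b)=1.3878; F=0.6939×1.611=1.1179, v=26.7770/1.3878=19.2945
k=2: u−w=11.4850, u+w=-40.5490; √(b/2)=0.6939, √(2b)=1.3878; F=0.6939×11.485=7.9695, v=-40.5490/1.3878=-29.2181
k=3: u−w=-26.4180, u+w=1.7020; √(b/2)=0.6939, √(2b)=1.3878; F=0.6939×(-26.418)=-18.3315, v=1.7020/1.3878=1.2264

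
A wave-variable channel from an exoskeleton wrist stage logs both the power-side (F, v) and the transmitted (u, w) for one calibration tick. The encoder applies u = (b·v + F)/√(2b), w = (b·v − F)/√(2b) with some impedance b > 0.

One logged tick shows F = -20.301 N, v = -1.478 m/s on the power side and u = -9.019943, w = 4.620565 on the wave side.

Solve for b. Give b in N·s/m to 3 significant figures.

b = 4.43 N·s/m

u + w = -4.399378;  u + w = √(2b)·v, so √(2b) = -4.399378/(-1.478) = 2.976575.
b = (√(2b))²/2 = 8.859999/2 = 4.430000.
(Check via u − w = 2F/√(2b): u − w = -13.640508, 2F/√(2b) = -13.640509.)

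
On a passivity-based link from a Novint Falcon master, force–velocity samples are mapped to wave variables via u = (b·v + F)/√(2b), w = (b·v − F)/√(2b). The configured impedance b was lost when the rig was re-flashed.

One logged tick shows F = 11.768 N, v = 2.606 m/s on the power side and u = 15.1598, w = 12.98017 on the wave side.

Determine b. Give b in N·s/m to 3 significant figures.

u + w = 28.1400;  u + w = √(2b)·v, so √(2b) = 28.1400/2.606 = 10.7981.
b = (√(2b))²/2 = 116.6000/2 = 58.3000.
(Check via u − w = 2F/√(2b): u − w = 2.1796, 2F/√(2b) = 2.1796.)

b = 58.3 N·s/m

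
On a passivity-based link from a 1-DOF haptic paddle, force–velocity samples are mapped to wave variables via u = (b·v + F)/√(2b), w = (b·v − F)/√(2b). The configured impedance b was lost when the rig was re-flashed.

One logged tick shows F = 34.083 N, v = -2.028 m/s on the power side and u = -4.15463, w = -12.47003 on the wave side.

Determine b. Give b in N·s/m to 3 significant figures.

u + w = -16.62466;  u + w = √(2b)·v, so √(2b) = -16.62466/(-2.028) = 8.19756.
b = (√(2b))²/2 = 67.20006/2 = 33.60003.
(Check via u − w = 2F/√(2b): u − w = 8.31540, 2F/√(2b) = 8.31540.)

b = 33.6 N·s/m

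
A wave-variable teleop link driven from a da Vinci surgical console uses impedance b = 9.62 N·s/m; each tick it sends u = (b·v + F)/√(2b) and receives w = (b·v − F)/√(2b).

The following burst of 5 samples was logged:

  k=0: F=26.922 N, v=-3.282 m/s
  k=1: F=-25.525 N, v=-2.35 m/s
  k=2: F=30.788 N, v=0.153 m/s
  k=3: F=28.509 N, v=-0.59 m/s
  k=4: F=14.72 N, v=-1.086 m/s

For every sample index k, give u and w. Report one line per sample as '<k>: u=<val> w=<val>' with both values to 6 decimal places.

0: u=-1.060300 w=-13.335676
1: u=-10.973151 w=0.665247
2: u=7.354615 w=-6.683505
3: u=5.205522 w=-7.793464
4: u=0.974087 w=-5.737655

k=0: b·v=9.62×(-3.282)=-31.572840; √(2b)=4.386342; u=(-31.572840+26.922)/4.386342=-1.060300, w=(-31.572840−26.922)/4.386342=-13.335676
k=1: b·v=9.62×(-2.35)=-22.607000; √(2b)=4.386342; u=(-22.607000+(-25.525))/4.386342=-10.973151, w=(-22.607000−(-25.525))/4.386342=0.665247
k=2: b·v=9.62×0.153=1.471860; √(2b)=4.386342; u=(1.471860+30.788)/4.386342=7.354615, w=(1.471860−30.788)/4.386342=-6.683505
k=3: b·v=9.62×(-0.59)=-5.675800; √(2b)=4.386342; u=(-5.675800+28.509)/4.386342=5.205522, w=(-5.675800−28.509)/4.386342=-7.793464
k=4: b·v=9.62×(-1.086)=-10.447320; √(2b)=4.386342; u=(-10.447320+14.72)/4.386342=0.974087, w=(-10.447320−14.72)/4.386342=-5.737655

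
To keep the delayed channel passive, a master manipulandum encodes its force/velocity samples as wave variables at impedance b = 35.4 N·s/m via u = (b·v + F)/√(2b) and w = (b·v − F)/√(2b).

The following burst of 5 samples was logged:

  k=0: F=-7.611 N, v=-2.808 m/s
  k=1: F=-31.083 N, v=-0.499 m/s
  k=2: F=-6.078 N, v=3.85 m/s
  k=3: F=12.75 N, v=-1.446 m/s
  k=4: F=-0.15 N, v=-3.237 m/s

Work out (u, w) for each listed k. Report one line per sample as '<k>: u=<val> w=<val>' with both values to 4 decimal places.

k=0: b·v=35.4×(-2.808)=-99.4032; √(2b)=8.4143; u=(-99.4032+(-7.611))/8.4143=-12.7182, w=(-99.4032−(-7.611))/8.4143=-10.9091
k=1: b·v=35.4×(-0.499)=-17.6646; √(2b)=8.4143; u=(-17.6646+(-31.083))/8.4143=-5.7934, w=(-17.6646−(-31.083))/8.4143=1.5947
k=2: b·v=35.4×3.85=136.2900; √(2b)=8.4143; u=(136.2900+(-6.078))/8.4143=15.4751, w=(136.2900−(-6.078))/8.4143=16.9198
k=3: b·v=35.4×(-1.446)=-51.1884; √(2b)=8.4143; u=(-51.1884+12.75)/8.4143=-4.5682, w=(-51.1884−12.75)/8.4143=-7.5988
k=4: b·v=35.4×(-3.237)=-114.5898; √(2b)=8.4143; u=(-114.5898+(-0.15))/8.4143=-13.6363, w=(-114.5898−(-0.15))/8.4143=-13.6007

0: u=-12.7182 w=-10.9091
1: u=-5.7934 w=1.5947
2: u=15.4751 w=16.9198
3: u=-4.5682 w=-7.5988
4: u=-13.6363 w=-13.6007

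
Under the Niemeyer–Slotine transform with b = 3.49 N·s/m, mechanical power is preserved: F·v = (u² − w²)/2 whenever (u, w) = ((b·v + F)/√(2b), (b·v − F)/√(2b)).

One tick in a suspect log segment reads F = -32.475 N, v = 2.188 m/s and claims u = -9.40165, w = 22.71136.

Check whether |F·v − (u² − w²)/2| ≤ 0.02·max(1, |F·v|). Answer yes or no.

no

F·v = (-32.475)×2.188 = -71.0553 W.
(u² − w²)/2 = (88.3910 − 515.8059)/2 = -213.7074 W.
|Δ| = 142.6521;  2% of max(1, |F·v|) = 1.4211.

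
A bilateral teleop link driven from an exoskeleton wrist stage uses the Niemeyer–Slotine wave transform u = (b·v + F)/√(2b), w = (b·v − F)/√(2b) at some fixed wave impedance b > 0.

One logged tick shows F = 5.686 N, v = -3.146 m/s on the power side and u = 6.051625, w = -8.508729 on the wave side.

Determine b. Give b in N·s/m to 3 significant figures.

u + w = -2.457104;  u + w = √(2b)·v, so √(2b) = -2.457104/(-3.146) = 0.781025.
b = (√(2b))²/2 = 0.610000/2 = 0.305000.
(Check via u − w = 2F/√(2b): u − w = 14.560354, 2F/√(2b) = 14.560357.)

b = 0.305 N·s/m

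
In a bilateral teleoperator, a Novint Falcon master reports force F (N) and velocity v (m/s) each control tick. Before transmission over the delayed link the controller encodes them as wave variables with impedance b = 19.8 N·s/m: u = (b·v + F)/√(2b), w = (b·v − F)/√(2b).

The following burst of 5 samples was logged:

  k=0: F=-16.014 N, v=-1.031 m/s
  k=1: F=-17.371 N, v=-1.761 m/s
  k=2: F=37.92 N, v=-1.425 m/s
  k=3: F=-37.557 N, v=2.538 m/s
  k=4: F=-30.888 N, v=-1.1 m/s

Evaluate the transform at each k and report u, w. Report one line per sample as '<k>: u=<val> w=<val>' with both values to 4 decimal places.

k=0: b·v=19.8×(-1.031)=-20.4138; √(2b)=6.2929; u=(-20.4138+(-16.014))/6.2929=-5.7888, w=(-20.4138−(-16.014))/6.2929=-0.6992
k=1: b·v=19.8×(-1.761)=-34.8678; √(2b)=6.2929; u=(-34.8678+(-17.371))/6.2929=-8.3013, w=(-34.8678−(-17.371))/6.2929=-2.7804
k=2: b·v=19.8×(-1.425)=-28.2150; √(2b)=6.2929; u=(-28.2150+37.92)/6.2929=1.5422, w=(-28.2150−37.92)/6.2929=-10.5095
k=3: b·v=19.8×2.538=50.2524; √(2b)=6.2929; u=(50.2524+(-37.557))/6.2929=2.0174, w=(50.2524−(-37.557))/6.2929=13.9538
k=4: b·v=19.8×(-1.1)=-21.7800; √(2b)=6.2929; u=(-21.7800+(-30.888))/6.2929=-8.3695, w=(-21.7800−(-30.888))/6.2929=1.4474

0: u=-5.7888 w=-0.6992
1: u=-8.3013 w=-2.7804
2: u=1.5422 w=-10.5095
3: u=2.0174 w=13.9538
4: u=-8.3695 w=1.4474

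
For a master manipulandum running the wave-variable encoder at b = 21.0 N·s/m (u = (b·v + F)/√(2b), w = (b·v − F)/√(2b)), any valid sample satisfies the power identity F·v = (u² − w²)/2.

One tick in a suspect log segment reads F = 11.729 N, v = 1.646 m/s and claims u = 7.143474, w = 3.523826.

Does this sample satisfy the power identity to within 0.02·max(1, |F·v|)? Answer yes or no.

yes

F·v = 11.729×1.646 = 19.305934 W.
(u² − w²)/2 = (51.029221 − 12.417350)/2 = 19.305936 W.
|Δ| = 0.000002;  2% of max(1, |F·v|) = 0.386119.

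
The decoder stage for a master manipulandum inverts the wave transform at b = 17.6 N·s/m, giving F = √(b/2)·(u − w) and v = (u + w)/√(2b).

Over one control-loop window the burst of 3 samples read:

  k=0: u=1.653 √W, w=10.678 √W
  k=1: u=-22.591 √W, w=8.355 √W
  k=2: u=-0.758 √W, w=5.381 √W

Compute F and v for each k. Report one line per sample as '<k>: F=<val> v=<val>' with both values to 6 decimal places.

0: F=-26.772477 v=2.078390
1: F=-91.800671 v=-2.399477
2: F=-18.211217 v=0.779206

k=0: u−w=-9.025000, u+w=12.331000; √(b/2)=2.966479, √(2b)=5.932959; F=2.966479×(-9.025)=-26.772477, v=12.331000/5.932959=2.078390
k=1: u−w=-30.946000, u+w=-14.236000; √(b/2)=2.966479, √(2b)=5.932959; F=2.966479×(-30.946)=-91.800671, v=-14.236000/5.932959=-2.399477
k=2: u−w=-6.139000, u+w=4.623000; √(b/2)=2.966479, √(2b)=5.932959; F=2.966479×(-6.139)=-18.211217, v=4.623000/5.932959=0.779206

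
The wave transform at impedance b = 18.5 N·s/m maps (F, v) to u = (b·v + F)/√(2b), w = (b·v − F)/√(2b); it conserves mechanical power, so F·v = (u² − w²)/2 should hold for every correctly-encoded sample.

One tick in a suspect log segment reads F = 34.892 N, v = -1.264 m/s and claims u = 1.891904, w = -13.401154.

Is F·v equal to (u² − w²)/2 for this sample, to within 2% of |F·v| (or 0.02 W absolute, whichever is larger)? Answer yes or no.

F·v = 34.892×(-1.264) = -44.103488 W.
(u² − w²)/2 = (3.579301 − 179.590929)/2 = -88.005814 W.
|Δ| = 43.902326;  2% of max(1, |F·v|) = 0.882070.

no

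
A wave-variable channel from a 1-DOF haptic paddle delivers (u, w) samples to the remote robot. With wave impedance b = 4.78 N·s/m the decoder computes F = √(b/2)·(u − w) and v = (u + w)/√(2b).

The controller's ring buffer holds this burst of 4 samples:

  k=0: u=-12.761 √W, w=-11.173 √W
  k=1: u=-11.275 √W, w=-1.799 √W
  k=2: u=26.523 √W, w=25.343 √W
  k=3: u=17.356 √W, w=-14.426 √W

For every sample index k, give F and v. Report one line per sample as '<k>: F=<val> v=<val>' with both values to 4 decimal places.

0: F=-2.4550 v=-7.7408
1: F=-14.6495 v=-4.2284
2: F=1.8242 v=16.7747
3: F=49.1338 v=0.9476

k=0: u−w=-1.5880, u+w=-23.9340; √(b/2)=1.5460, √(2b)=3.0919; F=1.5460×(-1.588)=-2.4550, v=-23.9340/3.0919=-7.7408
k=1: u−w=-9.4760, u+w=-13.0740; √(b/2)=1.5460, √(2b)=3.0919; F=1.5460×(-9.476)=-14.6495, v=-13.0740/3.0919=-4.2284
k=2: u−w=1.1800, u+w=51.8660; √(b/2)=1.5460, √(2b)=3.0919; F=1.5460×1.18=1.8242, v=51.8660/3.0919=16.7747
k=3: u−w=31.7820, u+w=2.9300; √(b/2)=1.5460, √(2b)=3.0919; F=1.5460×31.782=49.1338, v=2.9300/3.0919=0.9476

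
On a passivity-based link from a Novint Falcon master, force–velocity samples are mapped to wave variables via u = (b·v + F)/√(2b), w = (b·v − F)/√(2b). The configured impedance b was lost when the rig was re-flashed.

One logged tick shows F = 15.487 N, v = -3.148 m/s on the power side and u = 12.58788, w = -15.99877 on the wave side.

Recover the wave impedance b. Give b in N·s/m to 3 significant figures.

u + w = -3.4109;  u + w = √(2b)·v, so √(2b) = -3.4109/(-3.148) = 1.0835.
b = (√(2b))²/2 = 1.1740/2 = 0.5870.
(Check via u − w = 2F/√(2b): u − w = 28.5866, 2F/√(2b) = 28.5867.)

b = 0.587 N·s/m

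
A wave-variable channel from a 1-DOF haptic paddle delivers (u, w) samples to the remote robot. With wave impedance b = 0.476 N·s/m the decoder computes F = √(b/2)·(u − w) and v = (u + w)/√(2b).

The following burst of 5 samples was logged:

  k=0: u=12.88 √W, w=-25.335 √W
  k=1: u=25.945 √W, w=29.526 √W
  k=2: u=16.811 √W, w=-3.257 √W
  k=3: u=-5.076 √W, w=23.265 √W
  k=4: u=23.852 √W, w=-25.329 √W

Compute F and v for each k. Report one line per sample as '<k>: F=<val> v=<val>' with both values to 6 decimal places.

0: F=18.643281 v=-12.765130
1: F=-1.747000 v=56.852232
2: F=9.790223 v=13.891496
3: F=-13.826226 v=18.641908
4: F=23.993071 v=-1.513777

k=0: u−w=38.215000, u+w=-12.455000; √(b/2)=0.487852, √(2b)=0.975705; F=0.487852×38.215=18.643281, v=-12.455000/0.975705=-12.765130
k=1: u−w=-3.581000, u+w=55.471000; √(b/2)=0.487852, √(2b)=0.975705; F=0.487852×(-3.581)=-1.747000, v=55.471000/0.975705=56.852232
k=2: u−w=20.068000, u+w=13.554000; √(b/2)=0.487852, √(2b)=0.975705; F=0.487852×20.068=9.790223, v=13.554000/0.975705=13.891496
k=3: u−w=-28.341000, u+w=18.189000; √(b/2)=0.487852, √(2b)=0.975705; F=0.487852×(-28.341)=-13.826226, v=18.189000/0.975705=18.641908
k=4: u−w=49.181000, u+w=-1.477000; √(b/2)=0.487852, √(2b)=0.975705; F=0.487852×49.181=23.993071, v=-1.477000/0.975705=-1.513777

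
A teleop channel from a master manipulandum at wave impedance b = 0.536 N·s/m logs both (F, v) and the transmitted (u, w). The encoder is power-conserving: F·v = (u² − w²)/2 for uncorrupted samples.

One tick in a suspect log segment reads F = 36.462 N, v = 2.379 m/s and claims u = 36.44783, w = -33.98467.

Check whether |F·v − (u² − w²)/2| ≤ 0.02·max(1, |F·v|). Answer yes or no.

yes

F·v = 36.462×2.379 = 86.74310 W.
(u² − w²)/2 = (1328.44431 − 1154.95780)/2 = 86.74326 W.
|Δ| = 0.00016;  2% of max(1, |F·v|) = 1.73486.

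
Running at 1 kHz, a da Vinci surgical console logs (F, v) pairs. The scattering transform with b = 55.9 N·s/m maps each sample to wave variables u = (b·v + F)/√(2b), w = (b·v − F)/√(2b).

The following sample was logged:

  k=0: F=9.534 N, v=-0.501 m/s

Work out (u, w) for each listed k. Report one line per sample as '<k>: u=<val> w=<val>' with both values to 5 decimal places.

k=0: b·v=55.9×(-0.501)=-28.00590; √(2b)=10.57355; u=(-28.00590+9.534)/10.57355=-1.74699, w=(-28.00590−9.534)/10.57355=-3.55036

0: u=-1.74699 w=-3.55036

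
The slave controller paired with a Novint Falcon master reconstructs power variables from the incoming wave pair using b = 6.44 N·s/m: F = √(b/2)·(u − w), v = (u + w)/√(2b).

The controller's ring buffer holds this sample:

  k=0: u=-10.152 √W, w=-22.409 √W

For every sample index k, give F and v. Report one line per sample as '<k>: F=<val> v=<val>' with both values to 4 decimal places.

0: F=21.9944 v=-9.0728

k=0: u−w=12.2570, u+w=-32.5610; √(b/2)=1.7944, √(2b)=3.5889; F=1.7944×12.257=21.9944, v=-32.5610/3.5889=-9.0728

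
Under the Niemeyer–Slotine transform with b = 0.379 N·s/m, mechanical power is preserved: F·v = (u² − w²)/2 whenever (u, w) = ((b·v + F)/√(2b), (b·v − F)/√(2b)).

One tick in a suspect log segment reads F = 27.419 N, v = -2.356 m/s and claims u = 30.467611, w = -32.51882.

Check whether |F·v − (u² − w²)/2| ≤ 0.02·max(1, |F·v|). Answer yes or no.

yes

F·v = 27.419×(-2.356) = -64.599164 W.
(u² − w²)/2 = (928.275320 − 1057.473654)/2 = -64.599167 W.
|Δ| = 0.000003;  2% of max(1, |F·v|) = 1.291983.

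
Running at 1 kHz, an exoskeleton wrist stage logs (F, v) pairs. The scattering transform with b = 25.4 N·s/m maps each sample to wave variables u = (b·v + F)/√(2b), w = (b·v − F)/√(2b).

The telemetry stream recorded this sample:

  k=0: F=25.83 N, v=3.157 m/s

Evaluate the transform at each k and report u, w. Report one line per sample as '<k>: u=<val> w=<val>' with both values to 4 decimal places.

k=0: b·v=25.4×3.157=80.1878; √(2b)=7.1274; u=(80.1878+25.83)/7.1274=14.8747, w=(80.1878−25.83)/7.1274=7.6266

0: u=14.8747 w=7.6266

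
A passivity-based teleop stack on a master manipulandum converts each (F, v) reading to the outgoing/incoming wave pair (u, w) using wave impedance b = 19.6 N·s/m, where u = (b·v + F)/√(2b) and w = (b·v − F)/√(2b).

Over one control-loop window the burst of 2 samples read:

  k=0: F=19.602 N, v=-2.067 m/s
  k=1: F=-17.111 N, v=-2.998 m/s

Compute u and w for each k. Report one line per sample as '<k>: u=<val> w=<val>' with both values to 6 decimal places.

0: u=-3.339919 w=-9.601548
1: u=-12.118179 w=-6.652270

k=0: b·v=19.6×(-2.067)=-40.513200; √(2b)=6.260990; u=(-40.513200+19.602)/6.260990=-3.339919, w=(-40.513200−19.602)/6.260990=-9.601548
k=1: b·v=19.6×(-2.998)=-58.760800; √(2b)=6.260990; u=(-58.760800+(-17.111))/6.260990=-12.118179, w=(-58.760800−(-17.111))/6.260990=-6.652270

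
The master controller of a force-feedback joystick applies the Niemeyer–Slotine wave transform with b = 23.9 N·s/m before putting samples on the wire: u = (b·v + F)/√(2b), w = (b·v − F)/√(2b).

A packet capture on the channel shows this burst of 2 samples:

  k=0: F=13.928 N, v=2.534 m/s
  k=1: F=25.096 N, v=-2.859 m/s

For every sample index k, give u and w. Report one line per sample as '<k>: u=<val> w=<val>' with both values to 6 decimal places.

0: u=10.774262 w=6.745192
1: u=-6.253346 w=-13.513078

k=0: b·v=23.9×2.534=60.562600; √(2b)=6.913754; u=(60.562600+13.928)/6.913754=10.774262, w=(60.562600−13.928)/6.913754=6.745192
k=1: b·v=23.9×(-2.859)=-68.330100; √(2b)=6.913754; u=(-68.330100+25.096)/6.913754=-6.253346, w=(-68.330100−25.096)/6.913754=-13.513078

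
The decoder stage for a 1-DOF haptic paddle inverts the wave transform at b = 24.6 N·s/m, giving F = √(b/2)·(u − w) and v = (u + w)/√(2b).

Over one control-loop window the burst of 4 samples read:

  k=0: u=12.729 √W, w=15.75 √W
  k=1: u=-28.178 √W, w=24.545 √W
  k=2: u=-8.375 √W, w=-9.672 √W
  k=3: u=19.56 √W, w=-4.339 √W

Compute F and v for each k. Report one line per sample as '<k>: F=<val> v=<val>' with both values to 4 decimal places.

k=0: u−w=-3.0210, u+w=28.4790; √(b/2)=3.5071, √(2b)=7.0143; F=3.5071×(-3.021)=-10.5951, v=28.4790/7.0143=4.0602
k=1: u−w=-52.7230, u+w=-3.6330; √(b/2)=3.5071, √(2b)=7.0143; F=3.5071×(-52.723)=-184.9067, v=-3.6330/7.0143=-0.5179
k=2: u−w=1.2970, u+w=-18.0470; √(b/2)=3.5071, √(2b)=7.0143; F=3.5071×1.297=4.5488, v=-18.0470/7.0143=-2.5729
k=3: u−w=23.8990, u+w=15.2210; √(b/2)=3.5071, √(2b)=7.0143; F=3.5071×23.899=83.8170, v=15.2210/7.0143=2.1700

0: F=-10.5951 v=4.0602
1: F=-184.9067 v=-0.5179
2: F=4.5488 v=-2.5729
3: F=83.8170 v=2.1700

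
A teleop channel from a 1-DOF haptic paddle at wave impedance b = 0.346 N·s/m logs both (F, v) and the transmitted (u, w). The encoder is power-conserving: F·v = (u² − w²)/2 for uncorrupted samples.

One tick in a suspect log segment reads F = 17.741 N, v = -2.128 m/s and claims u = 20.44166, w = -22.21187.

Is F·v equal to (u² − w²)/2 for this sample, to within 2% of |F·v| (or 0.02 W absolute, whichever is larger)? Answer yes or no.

yes

F·v = 17.741×(-2.128) = -37.75285 W.
(u² − w²)/2 = (417.86146 − 493.36717)/2 = -37.75285 W.
|Δ| = 0.00000;  2% of max(1, |F·v|) = 0.75506.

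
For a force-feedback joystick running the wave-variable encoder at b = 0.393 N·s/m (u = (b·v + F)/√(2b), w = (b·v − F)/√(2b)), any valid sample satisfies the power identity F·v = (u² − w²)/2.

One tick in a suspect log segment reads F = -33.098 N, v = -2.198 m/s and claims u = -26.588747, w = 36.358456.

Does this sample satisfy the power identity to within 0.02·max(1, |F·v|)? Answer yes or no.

no

F·v = (-33.098)×(-2.198) = 72.749404 W.
(u² − w²)/2 = (706.961467 − 1321.937323)/2 = -307.487928 W.
|Δ| = 380.237332;  2% of max(1, |F·v|) = 1.454988.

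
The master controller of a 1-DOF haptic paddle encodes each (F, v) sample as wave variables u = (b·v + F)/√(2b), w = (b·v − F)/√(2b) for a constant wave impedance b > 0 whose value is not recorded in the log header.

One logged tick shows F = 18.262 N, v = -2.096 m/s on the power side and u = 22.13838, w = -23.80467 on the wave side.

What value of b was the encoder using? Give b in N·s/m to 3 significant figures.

b = 0.316 N·s/m

u + w = -1.6663;  u + w = √(2b)·v, so √(2b) = -1.6663/(-2.096) = 0.7950.
b = (√(2b))²/2 = 0.6320/2 = 0.3160.
(Check via u − w = 2F/√(2b): u − w = 45.9430, 2F/√(2b) = 45.9430.)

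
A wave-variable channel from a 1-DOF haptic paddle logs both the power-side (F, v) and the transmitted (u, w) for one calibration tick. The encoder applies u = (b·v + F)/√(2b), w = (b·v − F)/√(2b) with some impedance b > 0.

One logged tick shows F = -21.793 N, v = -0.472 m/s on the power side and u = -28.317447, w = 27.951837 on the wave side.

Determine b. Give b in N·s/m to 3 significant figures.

b = 0.3 N·s/m

u + w = -0.365610;  u + w = √(2b)·v, so √(2b) = -0.365610/(-0.472) = 0.774597.
b = (√(2b))²/2 = 0.600001/2 = 0.300001.
(Check via u − w = 2F/√(2b): u − w = -56.269284, 2F/√(2b) = -56.269227.)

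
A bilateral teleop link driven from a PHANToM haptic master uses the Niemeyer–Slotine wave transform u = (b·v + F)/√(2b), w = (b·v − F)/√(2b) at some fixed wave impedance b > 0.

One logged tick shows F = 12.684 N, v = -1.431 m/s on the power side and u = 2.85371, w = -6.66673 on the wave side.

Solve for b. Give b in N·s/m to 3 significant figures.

b = 3.55 N·s/m

u + w = -3.81302;  u + w = √(2b)·v, so √(2b) = -3.81302/(-1.431) = 2.66458.
b = (√(2b))²/2 = 7.10001/2 = 3.55000.
(Check via u − w = 2F/√(2b): u − w = 9.52044, 2F/√(2b) = 9.52043.)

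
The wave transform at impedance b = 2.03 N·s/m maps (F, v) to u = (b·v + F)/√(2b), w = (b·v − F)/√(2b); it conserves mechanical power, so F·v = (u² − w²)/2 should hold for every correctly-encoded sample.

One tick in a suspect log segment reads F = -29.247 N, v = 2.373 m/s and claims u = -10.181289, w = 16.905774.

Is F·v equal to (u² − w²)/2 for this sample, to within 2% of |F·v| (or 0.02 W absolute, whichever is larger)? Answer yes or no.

no

F·v = (-29.247)×2.373 = -69.403131 W.
(u² − w²)/2 = (103.658646 − 285.805195)/2 = -91.073274 W.
|Δ| = 21.670143;  2% of max(1, |F·v|) = 1.388063.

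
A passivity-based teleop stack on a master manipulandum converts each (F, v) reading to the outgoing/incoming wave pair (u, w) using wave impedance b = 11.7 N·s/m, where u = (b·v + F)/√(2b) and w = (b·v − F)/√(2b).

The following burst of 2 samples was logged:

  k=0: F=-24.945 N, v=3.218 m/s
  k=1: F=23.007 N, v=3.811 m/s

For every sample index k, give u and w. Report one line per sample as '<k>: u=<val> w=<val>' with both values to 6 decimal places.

0: u=2.626560 w=12.940048
1: u=13.973691 w=4.461467

k=0: b·v=11.7×3.218=37.650600; √(2b)=4.837355; u=(37.650600+(-24.945))/4.837355=2.626560, w=(37.650600−(-24.945))/4.837355=12.940048
k=1: b·v=11.7×3.811=44.588700; √(2b)=4.837355; u=(44.588700+23.007)/4.837355=13.973691, w=(44.588700−23.007)/4.837355=4.461467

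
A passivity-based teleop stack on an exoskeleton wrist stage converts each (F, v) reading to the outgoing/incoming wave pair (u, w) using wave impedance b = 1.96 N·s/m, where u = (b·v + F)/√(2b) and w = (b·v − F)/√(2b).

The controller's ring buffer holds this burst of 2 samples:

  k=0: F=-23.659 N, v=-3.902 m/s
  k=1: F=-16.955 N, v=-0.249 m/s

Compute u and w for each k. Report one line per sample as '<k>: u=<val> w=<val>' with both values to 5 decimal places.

0: u=-15.81238 w=8.08682
1: u=-8.81007 w=8.31707

k=0: b·v=1.96×(-3.902)=-7.64792; √(2b)=1.97990; u=(-7.64792+(-23.659))/1.97990=-15.81238, w=(-7.64792−(-23.659))/1.97990=8.08682
k=1: b·v=1.96×(-0.249)=-0.48804; √(2b)=1.97990; u=(-0.48804+(-16.955))/1.97990=-8.81007, w=(-0.48804−(-16.955))/1.97990=8.31707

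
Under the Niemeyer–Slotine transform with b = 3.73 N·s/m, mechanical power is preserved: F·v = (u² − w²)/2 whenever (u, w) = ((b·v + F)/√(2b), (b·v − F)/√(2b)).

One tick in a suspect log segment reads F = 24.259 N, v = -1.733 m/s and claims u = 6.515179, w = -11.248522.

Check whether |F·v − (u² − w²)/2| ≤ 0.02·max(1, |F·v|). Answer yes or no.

yes

F·v = 24.259×(-1.733) = -42.040847 W.
(u² − w²)/2 = (42.447557 − 126.529247)/2 = -42.040845 W.
|Δ| = 0.000002;  2% of max(1, |F·v|) = 0.840817.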